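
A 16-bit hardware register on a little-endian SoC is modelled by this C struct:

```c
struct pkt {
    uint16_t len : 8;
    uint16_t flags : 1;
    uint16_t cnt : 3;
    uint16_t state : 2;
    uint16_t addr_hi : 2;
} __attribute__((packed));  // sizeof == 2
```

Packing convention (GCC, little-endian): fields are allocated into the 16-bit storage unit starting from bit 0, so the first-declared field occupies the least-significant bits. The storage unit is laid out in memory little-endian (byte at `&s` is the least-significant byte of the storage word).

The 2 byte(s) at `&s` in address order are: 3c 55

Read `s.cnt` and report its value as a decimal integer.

[0]=0x3c [1]=0x55 (little-endian) → word 0x553c
len [0+:8] = (word>>0) & 0xff = 60
flags [8+:1] = (word>>8) & 0x1 = 1
cnt [9+:3] = (word>>9) & 0x7 = 2  ←
state [12+:2] = (word>>12) & 0x3 = 1
addr_hi [14+:2] = (word>>14) & 0x3 = 1

2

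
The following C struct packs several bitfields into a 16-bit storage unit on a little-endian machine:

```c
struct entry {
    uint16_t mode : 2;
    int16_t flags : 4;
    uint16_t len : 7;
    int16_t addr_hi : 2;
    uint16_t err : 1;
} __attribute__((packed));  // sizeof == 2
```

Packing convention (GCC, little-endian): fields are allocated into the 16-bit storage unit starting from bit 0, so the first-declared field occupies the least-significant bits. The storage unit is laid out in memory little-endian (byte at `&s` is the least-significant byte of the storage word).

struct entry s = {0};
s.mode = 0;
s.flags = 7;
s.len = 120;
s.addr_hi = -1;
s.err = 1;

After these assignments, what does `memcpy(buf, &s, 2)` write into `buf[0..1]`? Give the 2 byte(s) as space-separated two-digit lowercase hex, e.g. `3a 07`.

mode:2 = 0 → 0x0 << 0 → word 0x0000
flags:4 = 7 → 0x7 << 2 → word 0x001c
len:7 = 120 → 0x78 << 6 → word 0x1e1c
addr_hi:2 = -1 → 0x3 << 13 → word 0x7e1c
err:1 = 1 → 0x1 << 15 → word 0xfe1c
word = 0xfe1c → little-endian bytes:
  [0]=0x1c  [1]=0xfe

1c fe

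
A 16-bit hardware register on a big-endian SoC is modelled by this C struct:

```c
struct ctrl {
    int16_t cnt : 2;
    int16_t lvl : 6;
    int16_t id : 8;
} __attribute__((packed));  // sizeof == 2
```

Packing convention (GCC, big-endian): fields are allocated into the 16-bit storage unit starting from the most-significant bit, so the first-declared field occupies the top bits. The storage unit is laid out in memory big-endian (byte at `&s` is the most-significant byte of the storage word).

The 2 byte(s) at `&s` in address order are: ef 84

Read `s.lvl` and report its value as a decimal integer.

[0]=0xef [1]=0x84 (big-endian) → word 0xef84
cnt:2 @ bit 14 → (0xef84>>14)&0x3 = 0x3
lvl:6 @ bit 8 → (0xef84>>8)&0x3f = 0x2f  ←
id:8 @ bit 0 → (0xef84>>0)&0xff = 0x84
lvl signed 6b, MSB=1: 47 - 64 = -17

-17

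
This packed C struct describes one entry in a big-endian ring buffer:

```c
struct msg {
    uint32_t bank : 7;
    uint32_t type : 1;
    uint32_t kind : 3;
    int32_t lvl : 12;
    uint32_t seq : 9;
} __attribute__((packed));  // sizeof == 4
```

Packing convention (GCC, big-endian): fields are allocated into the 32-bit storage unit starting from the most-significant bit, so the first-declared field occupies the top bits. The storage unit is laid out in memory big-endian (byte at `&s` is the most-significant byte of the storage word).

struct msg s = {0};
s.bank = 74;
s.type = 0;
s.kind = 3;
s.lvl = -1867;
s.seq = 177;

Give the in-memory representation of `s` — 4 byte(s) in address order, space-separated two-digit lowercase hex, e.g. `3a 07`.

94 71 6a b1

[25+:7] bank=74 & 0x7f = 0x4a; word=0x94000000
[24+:1] type=0 & 0x1 = 0x0; word=0x94000000
[21+:3] kind=3 & 0x7 = 0x3; word=0x94600000
[9+:12] lvl=-1867 & 0xfff = 0x8b5; word=0x94716a00
[0+:9] seq=177 & 0x1ff = 0xb1; word=0x94716ab1
word = 0x94716ab1 → big-endian bytes:
  [0]=0x94  [1]=0x71  [2]=0x6a  [3]=0xb1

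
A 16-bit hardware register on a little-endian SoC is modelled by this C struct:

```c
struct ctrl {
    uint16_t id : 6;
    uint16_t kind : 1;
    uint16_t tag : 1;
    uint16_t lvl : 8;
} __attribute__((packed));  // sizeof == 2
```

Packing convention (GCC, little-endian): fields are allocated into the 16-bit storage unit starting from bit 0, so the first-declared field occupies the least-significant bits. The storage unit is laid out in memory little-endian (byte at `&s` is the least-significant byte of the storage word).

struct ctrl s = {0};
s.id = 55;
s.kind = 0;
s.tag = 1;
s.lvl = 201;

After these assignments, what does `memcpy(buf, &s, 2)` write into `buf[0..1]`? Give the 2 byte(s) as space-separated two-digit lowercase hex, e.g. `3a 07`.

id (6b) val=55 bits=0x37 at bit 0: 0x0037
kind (1b) val=0 bits=0x0 at bit 6: 0x0037
tag (1b) val=1 bits=0x1 at bit 7: 0x00b7
lvl (8b) val=201 bits=0xc9 at bit 8: 0xc9b7
word = 0xc9b7 → little-endian bytes:
  [0]=0xb7  [1]=0xc9

b7 c9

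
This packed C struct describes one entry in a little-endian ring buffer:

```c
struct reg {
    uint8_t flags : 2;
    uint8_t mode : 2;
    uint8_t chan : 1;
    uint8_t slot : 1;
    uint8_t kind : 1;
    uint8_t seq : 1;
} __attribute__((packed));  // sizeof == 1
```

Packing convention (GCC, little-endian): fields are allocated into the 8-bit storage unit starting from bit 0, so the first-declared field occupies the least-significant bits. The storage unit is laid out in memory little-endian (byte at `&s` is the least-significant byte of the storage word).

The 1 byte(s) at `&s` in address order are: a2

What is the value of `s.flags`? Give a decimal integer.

[0]=0xa2 (little-endian) → word 0xa2
flags [0+:2] = (word>>0) & 0x3 = 2  ←
mode [2+:2] = (word>>2) & 0x3 = 0
chan [4+:1] = (word>>4) & 0x1 = 0
slot [5+:1] = (word>>5) & 0x1 = 1
kind [6+:1] = (word>>6) & 0x1 = 0
seq [7+:1] = (word>>7) & 0x1 = 1

2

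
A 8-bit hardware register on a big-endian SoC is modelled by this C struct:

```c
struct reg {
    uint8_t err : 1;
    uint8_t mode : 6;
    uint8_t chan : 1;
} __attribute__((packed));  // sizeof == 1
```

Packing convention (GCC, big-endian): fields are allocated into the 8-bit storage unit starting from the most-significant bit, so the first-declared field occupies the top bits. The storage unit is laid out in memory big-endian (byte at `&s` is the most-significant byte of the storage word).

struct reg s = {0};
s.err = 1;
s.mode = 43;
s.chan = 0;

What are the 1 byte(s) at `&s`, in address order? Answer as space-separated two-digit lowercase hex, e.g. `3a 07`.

err:1 = 1 → 0x1 << 7 → word 0x80
mode:6 = 43 → 0x2b << 1 → word 0xd6
chan:1 = 0 → 0x0 << 0 → word 0xd6
word = 0xd6 → big-endian bytes:
  [0]=0xd6

d6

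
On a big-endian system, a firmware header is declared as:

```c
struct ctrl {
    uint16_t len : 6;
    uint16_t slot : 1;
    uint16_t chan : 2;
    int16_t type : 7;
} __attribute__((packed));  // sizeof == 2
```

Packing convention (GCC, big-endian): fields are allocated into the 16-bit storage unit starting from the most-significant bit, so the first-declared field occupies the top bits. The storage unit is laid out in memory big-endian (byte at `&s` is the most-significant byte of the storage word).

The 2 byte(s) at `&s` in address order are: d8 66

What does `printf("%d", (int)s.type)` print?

-26

[0]=0xd8 [1]=0x66 (big-endian) → word 0xd866
len [10+:6] = (word>>10) & 0x3f = 54
slot [9+:1] = (word>>9) & 0x1 = 0
chan [7+:2] = (word>>7) & 0x3 = 0
type [0+:7] = (word>>0) & 0x7f = 102  ←
type signed 7b, MSB=1: 102 - 128 = -26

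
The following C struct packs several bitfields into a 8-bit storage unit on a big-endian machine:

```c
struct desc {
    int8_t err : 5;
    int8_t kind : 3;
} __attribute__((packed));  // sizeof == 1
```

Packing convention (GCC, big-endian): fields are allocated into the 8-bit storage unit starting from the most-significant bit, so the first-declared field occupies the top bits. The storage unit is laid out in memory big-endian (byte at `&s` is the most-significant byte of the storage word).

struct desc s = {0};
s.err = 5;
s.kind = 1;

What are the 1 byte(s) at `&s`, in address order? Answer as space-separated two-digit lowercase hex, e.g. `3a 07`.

29

err (5b) val=5 bits=0x5 at bit 3: 0x28
kind (3b) val=1 bits=0x1 at bit 0: 0x29
word = 0x29 → big-endian bytes:
  [0]=0x29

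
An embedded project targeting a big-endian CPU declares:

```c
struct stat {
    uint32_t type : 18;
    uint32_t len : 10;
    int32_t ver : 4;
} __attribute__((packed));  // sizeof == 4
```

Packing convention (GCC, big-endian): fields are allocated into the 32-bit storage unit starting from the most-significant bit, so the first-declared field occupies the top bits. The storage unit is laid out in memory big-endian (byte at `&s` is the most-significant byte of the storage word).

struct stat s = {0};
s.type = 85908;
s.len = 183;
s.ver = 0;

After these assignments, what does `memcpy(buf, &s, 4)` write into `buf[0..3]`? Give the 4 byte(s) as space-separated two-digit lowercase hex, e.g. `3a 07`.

[14+:18] type=85908 & 0x3ffff = 0x14f94; word=0x53e50000
[4+:10] len=183 & 0x3ff = 0xb7; word=0x53e50b70
[0+:4] ver=0 & 0xf = 0x0; word=0x53e50b70
word = 0x53e50b70 → big-endian bytes:
  [0]=0x53  [1]=0xe5  [2]=0x0b  [3]=0x70

53 e5 0b 70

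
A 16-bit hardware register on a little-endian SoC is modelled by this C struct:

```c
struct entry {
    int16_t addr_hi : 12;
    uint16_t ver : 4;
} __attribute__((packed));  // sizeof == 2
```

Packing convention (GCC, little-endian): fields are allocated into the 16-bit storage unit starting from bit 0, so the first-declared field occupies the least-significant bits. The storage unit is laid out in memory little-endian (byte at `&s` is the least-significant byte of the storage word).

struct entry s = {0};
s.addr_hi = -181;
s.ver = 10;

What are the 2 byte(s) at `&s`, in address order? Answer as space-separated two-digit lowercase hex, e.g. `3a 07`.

[0+:12] addr_hi=-181 & 0xfff = 0xf4b; word=0x0f4b
[12+:4] ver=10 & 0xf = 0xa; word=0xaf4b
word = 0xaf4b → little-endian bytes:
  [0]=0x4b  [1]=0xaf

4b af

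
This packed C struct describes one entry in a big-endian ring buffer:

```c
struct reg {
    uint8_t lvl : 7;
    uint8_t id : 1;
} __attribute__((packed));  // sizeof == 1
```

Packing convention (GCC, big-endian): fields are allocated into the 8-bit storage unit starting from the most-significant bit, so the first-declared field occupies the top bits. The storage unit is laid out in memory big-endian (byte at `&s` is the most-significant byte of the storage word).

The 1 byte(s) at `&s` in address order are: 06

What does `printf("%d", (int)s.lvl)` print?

3

[0]=0x06 (big-endian) → word 0x06
lvl [1+:7] = (word>>1) & 0x7f = 3  ←
id [0+:1] = (word>>0) & 0x1 = 0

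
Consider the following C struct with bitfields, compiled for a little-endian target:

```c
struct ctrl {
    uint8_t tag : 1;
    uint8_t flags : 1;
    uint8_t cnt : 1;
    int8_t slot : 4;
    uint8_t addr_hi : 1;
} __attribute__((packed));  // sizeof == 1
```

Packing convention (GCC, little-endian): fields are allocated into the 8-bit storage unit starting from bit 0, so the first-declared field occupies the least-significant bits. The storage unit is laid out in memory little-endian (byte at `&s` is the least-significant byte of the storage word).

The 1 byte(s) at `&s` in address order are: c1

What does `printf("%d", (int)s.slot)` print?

[0]=0xc1 (little-endian) → word 0xc1
tag:1 @ bit 0 → (0xc1>>0)&0x1 = 0x1
flags:1 @ bit 1 → (0xc1>>1)&0x1 = 0x0
cnt:1 @ bit 2 → (0xc1>>2)&0x1 = 0x0
slot:4 @ bit 3 → (0xc1>>3)&0xf = 0x8  ←
addr_hi:1 @ bit 7 → (0xc1>>7)&0x1 = 0x1
slot signed 4b, MSB=1: 8 - 16 = -8

-8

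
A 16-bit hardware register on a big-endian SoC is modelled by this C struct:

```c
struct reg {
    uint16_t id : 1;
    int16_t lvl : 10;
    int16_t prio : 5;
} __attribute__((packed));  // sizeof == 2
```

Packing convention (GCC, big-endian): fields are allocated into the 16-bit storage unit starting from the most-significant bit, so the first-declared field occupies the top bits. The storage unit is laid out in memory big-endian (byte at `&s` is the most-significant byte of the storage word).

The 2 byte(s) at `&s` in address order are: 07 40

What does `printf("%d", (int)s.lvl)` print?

[0]=0x07 [1]=0x40 (big-endian) → word 0x0740
id [15+:1] = (word>>15) & 0x1 = 0
lvl [5+:10] = (word>>5) & 0x3ff = 58  ←
prio [0+:5] = (word>>0) & 0x1f = 0
lvl signed 10b, MSB=0: value = 58

58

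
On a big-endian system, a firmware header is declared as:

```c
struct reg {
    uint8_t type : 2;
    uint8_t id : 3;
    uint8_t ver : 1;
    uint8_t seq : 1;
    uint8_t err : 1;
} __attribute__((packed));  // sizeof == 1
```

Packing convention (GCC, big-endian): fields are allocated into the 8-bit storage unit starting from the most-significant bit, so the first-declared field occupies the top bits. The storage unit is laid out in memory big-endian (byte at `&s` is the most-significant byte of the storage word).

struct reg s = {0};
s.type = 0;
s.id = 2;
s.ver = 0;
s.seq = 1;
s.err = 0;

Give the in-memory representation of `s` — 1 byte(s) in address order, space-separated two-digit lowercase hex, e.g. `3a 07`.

12

type (2b) val=0 bits=0x0 at bit 6: 0x00
id (3b) val=2 bits=0x2 at bit 3: 0x10
ver (1b) val=0 bits=0x0 at bit 2: 0x10
seq (1b) val=1 bits=0x1 at bit 1: 0x12
err (1b) val=0 bits=0x0 at bit 0: 0x12
word = 0x12 → big-endian bytes:
  [0]=0x12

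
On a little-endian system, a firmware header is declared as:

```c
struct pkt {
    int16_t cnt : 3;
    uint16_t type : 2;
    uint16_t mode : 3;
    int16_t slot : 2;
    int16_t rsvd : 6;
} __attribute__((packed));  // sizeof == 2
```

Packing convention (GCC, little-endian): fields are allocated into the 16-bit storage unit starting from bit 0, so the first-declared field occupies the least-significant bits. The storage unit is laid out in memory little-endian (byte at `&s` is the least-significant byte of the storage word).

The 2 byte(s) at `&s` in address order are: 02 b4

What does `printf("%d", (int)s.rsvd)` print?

-19

[0]=0x02 [1]=0xb4 (little-endian) → word 0xb402
cnt:3 @ bit 0 → (0xb402>>0)&0x7 = 0x2
type:2 @ bit 3 → (0xb402>>3)&0x3 = 0x0
mode:3 @ bit 5 → (0xb402>>5)&0x7 = 0x0
slot:2 @ bit 8 → (0xb402>>8)&0x3 = 0x0
rsvd:6 @ bit 10 → (0xb402>>10)&0x3f = 0x2d  ←
rsvd signed 6b, MSB=1: 45 - 64 = -19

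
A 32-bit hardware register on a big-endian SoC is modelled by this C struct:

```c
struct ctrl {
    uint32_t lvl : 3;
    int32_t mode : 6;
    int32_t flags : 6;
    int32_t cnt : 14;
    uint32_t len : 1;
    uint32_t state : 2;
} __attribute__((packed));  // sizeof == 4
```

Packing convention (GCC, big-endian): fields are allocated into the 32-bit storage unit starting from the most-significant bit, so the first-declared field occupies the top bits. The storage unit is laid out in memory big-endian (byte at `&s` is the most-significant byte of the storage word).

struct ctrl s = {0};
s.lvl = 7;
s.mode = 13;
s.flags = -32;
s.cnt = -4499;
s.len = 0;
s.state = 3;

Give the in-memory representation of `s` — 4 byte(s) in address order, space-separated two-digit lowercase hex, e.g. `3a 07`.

[29+:3] lvl=7 & 0x7 = 0x7; word=0xe0000000
[23+:6] mode=13 & 0x3f = 0xd; word=0xe6800000
[17+:6] flags=-32 & 0x3f = 0x20; word=0xe6c00000
[3+:14] cnt=-4499 & 0x3fff = 0x2e6d; word=0xe6c17368
[2+:1] len=0 & 0x1 = 0x0; word=0xe6c17368
[0+:2] state=3 & 0x3 = 0x3; word=0xe6c1736b
word = 0xe6c1736b → big-endian bytes:
  [0]=0xe6  [1]=0xc1  [2]=0x73  [3]=0x6b

e6 c1 73 6b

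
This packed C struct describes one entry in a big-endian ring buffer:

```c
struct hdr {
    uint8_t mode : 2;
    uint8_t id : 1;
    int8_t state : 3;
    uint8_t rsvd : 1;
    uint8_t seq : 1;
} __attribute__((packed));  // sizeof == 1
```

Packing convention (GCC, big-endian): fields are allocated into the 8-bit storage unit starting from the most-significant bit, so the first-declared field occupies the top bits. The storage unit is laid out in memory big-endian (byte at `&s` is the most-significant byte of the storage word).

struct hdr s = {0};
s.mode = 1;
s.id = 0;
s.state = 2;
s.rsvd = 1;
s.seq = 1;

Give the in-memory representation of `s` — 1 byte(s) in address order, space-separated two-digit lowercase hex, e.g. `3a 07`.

[6+:2] mode=1 & 0x3 = 0x1; word=0x40
[5+:1] id=0 & 0x1 = 0x0; word=0x40
[2+:3] state=2 & 0x7 = 0x2; word=0x48
[1+:1] rsvd=1 & 0x1 = 0x1; word=0x4a
[0+:1] seq=1 & 0x1 = 0x1; word=0x4b
word = 0x4b → big-endian bytes:
  [0]=0x4b

4b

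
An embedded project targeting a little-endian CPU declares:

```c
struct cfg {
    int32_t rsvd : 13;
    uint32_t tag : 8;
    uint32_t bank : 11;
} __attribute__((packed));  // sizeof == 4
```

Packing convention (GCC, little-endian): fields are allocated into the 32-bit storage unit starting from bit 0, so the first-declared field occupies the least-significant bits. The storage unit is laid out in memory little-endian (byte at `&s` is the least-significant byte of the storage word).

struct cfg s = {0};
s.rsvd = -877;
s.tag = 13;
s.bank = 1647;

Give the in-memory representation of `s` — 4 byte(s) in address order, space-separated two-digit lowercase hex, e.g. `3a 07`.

93 bc e1 cd

rsvd (13b) val=-877 bits=0x1c93 at bit 0: 0x00001c93
tag (8b) val=13 bits=0xd at bit 13: 0x0001bc93
bank (11b) val=1647 bits=0x66f at bit 21: 0xcde1bc93
word = 0xcde1bc93 → little-endian bytes:
  [0]=0x93  [1]=0xbc  [2]=0xe1  [3]=0xcd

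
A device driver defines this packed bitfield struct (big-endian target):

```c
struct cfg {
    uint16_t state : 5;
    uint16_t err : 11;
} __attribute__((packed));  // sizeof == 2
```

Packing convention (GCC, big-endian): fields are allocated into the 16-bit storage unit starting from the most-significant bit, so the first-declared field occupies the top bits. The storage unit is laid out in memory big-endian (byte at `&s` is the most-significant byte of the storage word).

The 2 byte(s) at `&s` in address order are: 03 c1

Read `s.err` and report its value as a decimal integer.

961

[0]=0x03 [1]=0xc1 (big-endian) → word 0x03c1
state [11+:5] = (word>>11) & 0x1f = 0
err [0+:11] = (word>>0) & 0x7ff = 961  ←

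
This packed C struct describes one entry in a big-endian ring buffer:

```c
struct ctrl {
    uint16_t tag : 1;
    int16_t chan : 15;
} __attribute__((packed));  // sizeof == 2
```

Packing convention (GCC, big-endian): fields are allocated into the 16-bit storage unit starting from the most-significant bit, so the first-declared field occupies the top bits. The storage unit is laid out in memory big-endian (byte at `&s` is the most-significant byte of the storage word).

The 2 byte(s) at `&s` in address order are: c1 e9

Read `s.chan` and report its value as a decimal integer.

[0]=0xc1 [1]=0xe9 (big-endian) → word 0xc1e9
tag [15+:1] = (word>>15) & 0x1 = 1
chan [0+:15] = (word>>0) & 0x7fff = 16873  ←
chan signed 15b, MSB=1: 16873 - 32768 = -15895

-15895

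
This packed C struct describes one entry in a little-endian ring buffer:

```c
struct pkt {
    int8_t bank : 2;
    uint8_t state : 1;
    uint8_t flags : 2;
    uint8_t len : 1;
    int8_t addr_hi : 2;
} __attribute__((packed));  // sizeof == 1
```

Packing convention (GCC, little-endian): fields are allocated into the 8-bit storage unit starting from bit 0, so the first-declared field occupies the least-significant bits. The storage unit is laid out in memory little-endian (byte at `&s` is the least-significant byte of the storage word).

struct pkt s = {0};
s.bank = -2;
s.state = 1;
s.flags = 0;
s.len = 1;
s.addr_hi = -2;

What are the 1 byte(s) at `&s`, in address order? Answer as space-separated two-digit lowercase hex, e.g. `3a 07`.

bank:2 = -2 → 0x2 << 0 → word 0x02
state:1 = 1 → 0x1 << 2 → word 0x06
flags:2 = 0 → 0x0 << 3 → word 0x06
len:1 = 1 → 0x1 << 5 → word 0x26
addr_hi:2 = -2 → 0x2 << 6 → word 0xa6
word = 0xa6 → little-endian bytes:
  [0]=0xa6

a6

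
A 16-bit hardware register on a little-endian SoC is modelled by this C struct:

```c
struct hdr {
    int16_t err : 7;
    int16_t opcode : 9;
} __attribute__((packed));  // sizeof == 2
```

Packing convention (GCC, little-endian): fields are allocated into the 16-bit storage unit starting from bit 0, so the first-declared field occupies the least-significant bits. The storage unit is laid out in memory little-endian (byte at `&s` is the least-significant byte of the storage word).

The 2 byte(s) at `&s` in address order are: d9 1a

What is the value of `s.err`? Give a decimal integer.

[0]=0xd9 [1]=0x1a (little-endian) → word 0x1ad9
err [0+:7] = (word>>0) & 0x7f = 89  ←
opcode [7+:9] = (word>>7) & 0x1ff = 53
err signed 7b, MSB=1: 89 - 128 = -39

-39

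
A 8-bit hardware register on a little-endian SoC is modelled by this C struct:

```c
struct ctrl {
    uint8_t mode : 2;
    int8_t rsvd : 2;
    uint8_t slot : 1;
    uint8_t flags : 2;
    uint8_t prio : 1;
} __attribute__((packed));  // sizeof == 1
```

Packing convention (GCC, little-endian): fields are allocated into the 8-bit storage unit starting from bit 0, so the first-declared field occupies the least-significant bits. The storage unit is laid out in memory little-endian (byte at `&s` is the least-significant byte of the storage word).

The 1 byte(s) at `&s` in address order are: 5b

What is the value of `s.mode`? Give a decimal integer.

[0]=0x5b (little-endian) → word 0x5b
mode [0+:2] = (word>>0) & 0x3 = 3  ←
rsvd [2+:2] = (word>>2) & 0x3 = 2
slot [4+:1] = (word>>4) & 0x1 = 1
flags [5+:2] = (word>>5) & 0x3 = 2
prio [7+:1] = (word>>7) & 0x1 = 0

3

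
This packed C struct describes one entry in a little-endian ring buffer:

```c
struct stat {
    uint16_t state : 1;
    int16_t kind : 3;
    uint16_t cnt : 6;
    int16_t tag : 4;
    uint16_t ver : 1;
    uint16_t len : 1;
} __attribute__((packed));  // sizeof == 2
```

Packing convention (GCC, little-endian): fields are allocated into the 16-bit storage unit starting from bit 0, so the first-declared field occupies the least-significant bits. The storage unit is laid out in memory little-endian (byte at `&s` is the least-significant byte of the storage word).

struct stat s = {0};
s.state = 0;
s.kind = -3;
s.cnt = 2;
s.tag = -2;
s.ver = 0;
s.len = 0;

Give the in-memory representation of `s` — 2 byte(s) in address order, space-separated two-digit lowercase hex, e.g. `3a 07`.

state (1b) val=0 bits=0x0 at bit 0: 0x0000
kind (3b) val=-3 bits=0x5 at bit 1: 0x000a
cnt (6b) val=2 bits=0x2 at bit 4: 0x002a
tag (4b) val=-2 bits=0xe at bit 10: 0x382a
ver (1b) val=0 bits=0x0 at bit 14: 0x382a
len (1b) val=0 bits=0x0 at bit 15: 0x382a
word = 0x382a → little-endian bytes:
  [0]=0x2a  [1]=0x38

2a 38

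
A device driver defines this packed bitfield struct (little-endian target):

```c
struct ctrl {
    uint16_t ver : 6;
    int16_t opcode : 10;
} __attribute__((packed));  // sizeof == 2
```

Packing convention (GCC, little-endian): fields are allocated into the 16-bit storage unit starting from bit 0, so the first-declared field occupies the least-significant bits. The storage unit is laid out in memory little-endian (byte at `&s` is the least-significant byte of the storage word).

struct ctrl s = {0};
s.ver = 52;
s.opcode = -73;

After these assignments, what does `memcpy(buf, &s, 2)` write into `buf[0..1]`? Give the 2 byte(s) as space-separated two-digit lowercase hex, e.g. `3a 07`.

ver (6b) val=52 bits=0x34 at bit 0: 0x0034
opcode (10b) val=-73 bits=0x3b7 at bit 6: 0xedf4
word = 0xedf4 → little-endian bytes:
  [0]=0xf4  [1]=0xed

f4 ed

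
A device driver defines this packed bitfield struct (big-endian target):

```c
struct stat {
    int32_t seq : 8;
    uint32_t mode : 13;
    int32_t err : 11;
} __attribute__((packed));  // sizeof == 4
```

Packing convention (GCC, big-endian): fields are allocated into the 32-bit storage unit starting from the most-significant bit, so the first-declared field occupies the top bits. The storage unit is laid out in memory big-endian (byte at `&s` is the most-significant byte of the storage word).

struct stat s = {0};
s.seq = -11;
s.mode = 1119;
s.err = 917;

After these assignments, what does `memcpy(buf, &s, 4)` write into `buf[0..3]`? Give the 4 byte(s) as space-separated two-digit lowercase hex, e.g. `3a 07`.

seq:8 = -11 → 0xf5 << 24 → word 0xf5000000
mode:13 = 1119 → 0x45f << 11 → word 0xf522f800
err:11 = 917 → 0x395 << 0 → word 0xf522fb95
word = 0xf522fb95 → big-endian bytes:
  [0]=0xf5  [1]=0x22  [2]=0xfb  [3]=0x95

f5 22 fb 95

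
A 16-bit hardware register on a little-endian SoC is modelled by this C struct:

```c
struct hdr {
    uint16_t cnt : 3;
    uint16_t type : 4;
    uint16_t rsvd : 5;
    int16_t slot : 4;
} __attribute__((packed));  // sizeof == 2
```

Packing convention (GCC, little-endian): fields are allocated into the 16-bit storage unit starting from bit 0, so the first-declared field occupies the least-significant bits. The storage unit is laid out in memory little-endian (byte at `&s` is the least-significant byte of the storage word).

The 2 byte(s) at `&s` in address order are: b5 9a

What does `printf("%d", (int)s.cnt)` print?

5

[0]=0xb5 [1]=0x9a (little-endian) → word 0x9ab5
cnt [0+:3] = (word>>0) & 0x7 = 5  ←
type [3+:4] = (word>>3) & 0xf = 6
rsvd [7+:5] = (word>>7) & 0x1f = 21
slot [12+:4] = (word>>12) & 0xf = 9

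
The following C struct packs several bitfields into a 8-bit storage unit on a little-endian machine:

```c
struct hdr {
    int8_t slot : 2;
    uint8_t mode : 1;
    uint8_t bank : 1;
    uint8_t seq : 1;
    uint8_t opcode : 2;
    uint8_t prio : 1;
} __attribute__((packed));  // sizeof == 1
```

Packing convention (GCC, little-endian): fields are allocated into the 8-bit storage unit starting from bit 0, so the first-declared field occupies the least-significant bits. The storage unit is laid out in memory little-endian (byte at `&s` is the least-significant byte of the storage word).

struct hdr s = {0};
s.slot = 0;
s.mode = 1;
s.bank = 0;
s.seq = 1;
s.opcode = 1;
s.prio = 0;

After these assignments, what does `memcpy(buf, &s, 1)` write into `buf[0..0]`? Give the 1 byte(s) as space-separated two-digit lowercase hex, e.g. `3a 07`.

34

slot:2 = 0 → 0x0 << 0 → word 0x00
mode:1 = 1 → 0x1 << 2 → word 0x04
bank:1 = 0 → 0x0 << 3 → word 0x04
seq:1 = 1 → 0x1 << 4 → word 0x14
opcode:2 = 1 → 0x1 << 5 → word 0x34
prio:1 = 0 → 0x0 << 7 → word 0x34
word = 0x34 → little-endian bytes:
  [0]=0x34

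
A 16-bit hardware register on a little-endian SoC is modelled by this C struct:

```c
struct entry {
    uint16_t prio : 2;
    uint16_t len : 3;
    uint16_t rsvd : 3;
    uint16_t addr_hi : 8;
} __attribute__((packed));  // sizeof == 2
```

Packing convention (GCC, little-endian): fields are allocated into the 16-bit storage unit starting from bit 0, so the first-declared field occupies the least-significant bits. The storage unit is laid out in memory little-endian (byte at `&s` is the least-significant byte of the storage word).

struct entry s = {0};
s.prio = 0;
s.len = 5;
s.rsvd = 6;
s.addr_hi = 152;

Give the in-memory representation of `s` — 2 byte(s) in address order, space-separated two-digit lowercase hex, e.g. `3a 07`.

prio:2 = 0 → 0x0 << 0 → word 0x0000
len:3 = 5 → 0x5 << 2 → word 0x0014
rsvd:3 = 6 → 0x6 << 5 → word 0x00d4
addr_hi:8 = 152 → 0x98 << 8 → word 0x98d4
word = 0x98d4 → little-endian bytes:
  [0]=0xd4  [1]=0x98

d4 98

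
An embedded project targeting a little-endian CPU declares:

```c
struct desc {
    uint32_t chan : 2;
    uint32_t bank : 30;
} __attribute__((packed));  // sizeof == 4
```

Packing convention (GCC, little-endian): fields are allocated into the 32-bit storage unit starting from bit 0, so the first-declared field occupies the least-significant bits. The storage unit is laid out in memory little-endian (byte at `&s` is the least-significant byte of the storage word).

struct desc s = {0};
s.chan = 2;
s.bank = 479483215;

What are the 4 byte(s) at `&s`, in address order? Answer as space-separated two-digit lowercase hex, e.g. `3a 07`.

chan (2b) val=2 bits=0x2 at bit 0: 0x00000002
bank (30b) val=479483215 bits=0x1c94554f at bit 2: 0x7251553e
word = 0x7251553e → little-endian bytes:
  [0]=0x3e  [1]=0x55  [2]=0x51  [3]=0x72

3e 55 51 72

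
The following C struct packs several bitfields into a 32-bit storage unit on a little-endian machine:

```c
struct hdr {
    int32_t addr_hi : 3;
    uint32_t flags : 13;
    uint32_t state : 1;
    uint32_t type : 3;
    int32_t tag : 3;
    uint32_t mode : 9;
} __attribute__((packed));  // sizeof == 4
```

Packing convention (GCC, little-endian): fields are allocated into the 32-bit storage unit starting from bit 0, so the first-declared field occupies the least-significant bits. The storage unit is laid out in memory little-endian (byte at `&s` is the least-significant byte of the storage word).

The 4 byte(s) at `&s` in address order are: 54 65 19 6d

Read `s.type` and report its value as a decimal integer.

[0]=0x54 [1]=0x65 [2]=0x19 [3]=0x6d (little-endian) → word 0x6d196554
addr_hi:3 @ bit 0 → (0x6d196554>>0)&0x7 = 0x4
flags:13 @ bit 3 → (0x6d196554>>3)&0x1fff = 0xcaa
state:1 @ bit 16 → (0x6d196554>>16)&0x1 = 0x1
type:3 @ bit 17 → (0x6d196554>>17)&0x7 = 0x4  ←
tag:3 @ bit 20 → (0x6d196554>>20)&0x7 = 0x1
mode:9 @ bit 23 → (0x6d196554>>23)&0x1ff = 0xda

4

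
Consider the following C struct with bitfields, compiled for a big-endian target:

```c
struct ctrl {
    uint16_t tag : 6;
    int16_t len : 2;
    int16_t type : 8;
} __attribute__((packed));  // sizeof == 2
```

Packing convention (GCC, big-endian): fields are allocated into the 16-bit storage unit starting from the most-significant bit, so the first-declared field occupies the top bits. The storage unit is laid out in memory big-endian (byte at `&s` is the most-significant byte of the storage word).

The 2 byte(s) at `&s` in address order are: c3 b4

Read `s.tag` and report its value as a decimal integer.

[0]=0xc3 [1]=0xb4 (big-endian) → word 0xc3b4
tag [10+:6] = (word>>10) & 0x3f = 48  ←
len [8+:2] = (word>>8) & 0x3 = 3
type [0+:8] = (word>>0) & 0xff = 180

48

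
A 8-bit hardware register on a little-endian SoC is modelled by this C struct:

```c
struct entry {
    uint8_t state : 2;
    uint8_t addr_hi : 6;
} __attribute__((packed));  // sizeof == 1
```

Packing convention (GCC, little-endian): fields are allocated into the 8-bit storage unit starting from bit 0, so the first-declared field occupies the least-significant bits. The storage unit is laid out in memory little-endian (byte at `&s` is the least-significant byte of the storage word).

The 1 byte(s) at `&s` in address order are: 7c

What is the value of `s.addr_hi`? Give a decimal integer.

[0]=0x7c (little-endian) → word 0x7c
state [0+:2] = (word>>0) & 0x3 = 0
addr_hi [2+:6] = (word>>2) & 0x3f = 31  ←

31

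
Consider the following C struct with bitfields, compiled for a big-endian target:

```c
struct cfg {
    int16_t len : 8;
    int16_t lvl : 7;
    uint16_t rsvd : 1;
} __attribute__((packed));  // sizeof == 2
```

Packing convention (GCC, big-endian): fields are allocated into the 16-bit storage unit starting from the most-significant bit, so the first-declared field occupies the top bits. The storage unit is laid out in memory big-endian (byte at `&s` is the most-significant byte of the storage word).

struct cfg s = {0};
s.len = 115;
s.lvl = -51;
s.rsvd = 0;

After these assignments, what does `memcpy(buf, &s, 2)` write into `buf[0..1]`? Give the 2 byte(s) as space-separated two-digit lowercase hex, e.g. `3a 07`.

len:8 = 115 → 0x73 << 8 → word 0x7300
lvl:7 = -51 → 0x4d << 1 → word 0x739a
rsvd:1 = 0 → 0x0 << 0 → word 0x739a
word = 0x739a → big-endian bytes:
  [0]=0x73  [1]=0x9a

73 9a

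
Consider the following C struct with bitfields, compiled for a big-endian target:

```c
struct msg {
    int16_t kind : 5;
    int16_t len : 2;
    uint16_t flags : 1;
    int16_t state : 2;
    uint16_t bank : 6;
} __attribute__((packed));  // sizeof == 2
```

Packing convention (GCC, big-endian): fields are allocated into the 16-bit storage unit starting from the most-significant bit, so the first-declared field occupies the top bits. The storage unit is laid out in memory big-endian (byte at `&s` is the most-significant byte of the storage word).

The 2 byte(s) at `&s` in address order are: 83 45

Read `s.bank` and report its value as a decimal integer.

5

[0]=0x83 [1]=0x45 (big-endian) → word 0x8345
kind [11+:5] = (word>>11) & 0x1f = 16
len [9+:2] = (word>>9) & 0x3 = 1
flags [8+:1] = (word>>8) & 0x1 = 1
state [6+:2] = (word>>6) & 0x3 = 1
bank [0+:6] = (word>>0) & 0x3f = 5  ←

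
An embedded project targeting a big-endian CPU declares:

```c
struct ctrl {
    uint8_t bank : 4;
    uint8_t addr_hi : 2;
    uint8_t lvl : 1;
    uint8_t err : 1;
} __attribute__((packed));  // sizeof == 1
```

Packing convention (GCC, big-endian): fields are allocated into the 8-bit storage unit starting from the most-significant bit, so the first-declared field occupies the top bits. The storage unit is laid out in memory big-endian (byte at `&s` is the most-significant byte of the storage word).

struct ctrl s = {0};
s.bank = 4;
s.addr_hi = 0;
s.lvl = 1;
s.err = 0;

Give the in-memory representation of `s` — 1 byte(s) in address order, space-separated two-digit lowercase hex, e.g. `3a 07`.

[4+:4] bank=4 & 0xf = 0x4; word=0x40
[2+:2] addr_hi=0 & 0x3 = 0x0; word=0x40
[1+:1] lvl=1 & 0x1 = 0x1; word=0x42
[0+:1] err=0 & 0x1 = 0x0; word=0x42
word = 0x42 → big-endian bytes:
  [0]=0x42

42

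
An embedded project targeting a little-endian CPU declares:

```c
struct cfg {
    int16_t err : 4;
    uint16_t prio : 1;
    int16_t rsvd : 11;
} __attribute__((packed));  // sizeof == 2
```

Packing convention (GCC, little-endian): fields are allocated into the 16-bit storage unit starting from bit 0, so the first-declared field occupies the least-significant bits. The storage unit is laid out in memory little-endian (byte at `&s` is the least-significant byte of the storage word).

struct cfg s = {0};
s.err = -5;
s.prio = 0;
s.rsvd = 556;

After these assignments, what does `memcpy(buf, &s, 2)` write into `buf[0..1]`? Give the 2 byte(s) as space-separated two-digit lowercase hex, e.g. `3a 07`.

[0+:4] err=-5 & 0xf = 0xb; word=0x000b
[4+:1] prio=0 & 0x1 = 0x0; word=0x000b
[5+:11] rsvd=556 & 0x7ff = 0x22c; word=0x458b
word = 0x458b → little-endian bytes:
  [0]=0x8b  [1]=0x45

8b 45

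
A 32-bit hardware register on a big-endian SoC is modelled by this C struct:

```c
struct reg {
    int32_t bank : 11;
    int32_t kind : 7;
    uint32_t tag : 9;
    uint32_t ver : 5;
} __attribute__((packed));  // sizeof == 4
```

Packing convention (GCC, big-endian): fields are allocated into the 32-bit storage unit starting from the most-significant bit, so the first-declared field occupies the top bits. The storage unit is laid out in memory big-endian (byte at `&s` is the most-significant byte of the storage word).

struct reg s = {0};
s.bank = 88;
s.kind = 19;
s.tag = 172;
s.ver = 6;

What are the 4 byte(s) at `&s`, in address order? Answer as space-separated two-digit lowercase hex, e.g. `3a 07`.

0b 04 d5 86

[21+:11] bank=88 & 0x7ff = 0x58; word=0x0b000000
[14+:7] kind=19 & 0x7f = 0x13; word=0x0b04c000
[5+:9] tag=172 & 0x1ff = 0xac; word=0x0b04d580
[0+:5] ver=6 & 0x1f = 0x6; word=0x0b04d586
word = 0x0b04d586 → big-endian bytes:
  [0]=0x0b  [1]=0x04  [2]=0xd5  [3]=0x86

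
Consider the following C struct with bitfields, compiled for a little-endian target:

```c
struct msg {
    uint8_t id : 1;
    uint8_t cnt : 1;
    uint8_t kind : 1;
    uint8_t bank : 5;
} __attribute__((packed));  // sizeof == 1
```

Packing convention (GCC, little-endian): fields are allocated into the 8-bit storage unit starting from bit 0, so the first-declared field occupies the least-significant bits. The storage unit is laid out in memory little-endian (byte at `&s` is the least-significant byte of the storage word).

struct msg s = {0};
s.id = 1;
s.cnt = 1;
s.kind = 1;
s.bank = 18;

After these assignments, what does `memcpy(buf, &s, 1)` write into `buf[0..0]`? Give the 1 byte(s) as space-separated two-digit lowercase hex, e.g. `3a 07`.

97

id:1 = 1 → 0x1 << 0 → word 0x01
cnt:1 = 1 → 0x1 << 1 → word 0x03
kind:1 = 1 → 0x1 << 2 → word 0x07
bank:5 = 18 → 0x12 << 3 → word 0x97
word = 0x97 → little-endian bytes:
  [0]=0x97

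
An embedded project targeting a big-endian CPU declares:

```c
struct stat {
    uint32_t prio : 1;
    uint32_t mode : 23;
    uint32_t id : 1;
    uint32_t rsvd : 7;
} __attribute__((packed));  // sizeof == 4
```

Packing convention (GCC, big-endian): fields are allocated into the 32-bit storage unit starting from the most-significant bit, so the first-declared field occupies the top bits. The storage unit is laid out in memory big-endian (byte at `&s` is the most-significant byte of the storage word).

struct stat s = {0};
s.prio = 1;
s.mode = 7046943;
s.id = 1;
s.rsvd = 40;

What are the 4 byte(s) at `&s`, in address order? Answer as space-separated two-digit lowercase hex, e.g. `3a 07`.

[31+:1] prio=1 & 0x1 = 0x1; word=0x80000000
[8+:23] mode=7046943 & 0x7fffff = 0x6b871f; word=0xeb871f00
[7+:1] id=1 & 0x1 = 0x1; word=0xeb871f80
[0+:7] rsvd=40 & 0x7f = 0x28; word=0xeb871fa8
word = 0xeb871fa8 → big-endian bytes:
  [0]=0xeb  [1]=0x87  [2]=0x1f  [3]=0xa8

eb 87 1f a8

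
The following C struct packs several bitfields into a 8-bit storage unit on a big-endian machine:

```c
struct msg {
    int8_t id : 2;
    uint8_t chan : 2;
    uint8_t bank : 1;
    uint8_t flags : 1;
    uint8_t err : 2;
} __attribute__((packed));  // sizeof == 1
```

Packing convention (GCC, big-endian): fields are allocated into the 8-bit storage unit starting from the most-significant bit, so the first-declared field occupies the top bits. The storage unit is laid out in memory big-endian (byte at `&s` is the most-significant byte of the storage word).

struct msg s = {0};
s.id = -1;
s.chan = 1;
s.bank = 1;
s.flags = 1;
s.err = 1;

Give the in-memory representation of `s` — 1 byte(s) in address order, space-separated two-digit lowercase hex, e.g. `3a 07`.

[6+:2] id=-1 & 0x3 = 0x3; word=0xc0
[4+:2] chan=1 & 0x3 = 0x1; word=0xd0
[3+:1] bank=1 & 0x1 = 0x1; word=0xd8
[2+:1] flags=1 & 0x1 = 0x1; word=0xdc
[0+:2] err=1 & 0x3 = 0x1; word=0xdd
word = 0xdd → big-endian bytes:
  [0]=0xdd

dd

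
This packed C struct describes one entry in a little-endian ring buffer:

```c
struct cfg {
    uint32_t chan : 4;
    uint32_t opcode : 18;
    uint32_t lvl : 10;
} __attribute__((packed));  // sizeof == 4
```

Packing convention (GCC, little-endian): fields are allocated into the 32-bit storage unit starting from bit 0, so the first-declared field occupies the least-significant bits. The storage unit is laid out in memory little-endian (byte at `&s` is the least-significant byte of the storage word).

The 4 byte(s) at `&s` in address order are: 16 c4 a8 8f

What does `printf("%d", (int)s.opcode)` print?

[0]=0x16 [1]=0xc4 [2]=0xa8 [3]=0x8f (little-endian) → word 0x8fa8c416
chan:4 @ bit 0 → (0x8fa8c416>>0)&0xf = 0x6
opcode:18 @ bit 4 → (0x8fa8c416>>4)&0x3ffff = 0x28c41  ←
lvl:10 @ bit 22 → (0x8fa8c416>>22)&0x3ff = 0x23e

166977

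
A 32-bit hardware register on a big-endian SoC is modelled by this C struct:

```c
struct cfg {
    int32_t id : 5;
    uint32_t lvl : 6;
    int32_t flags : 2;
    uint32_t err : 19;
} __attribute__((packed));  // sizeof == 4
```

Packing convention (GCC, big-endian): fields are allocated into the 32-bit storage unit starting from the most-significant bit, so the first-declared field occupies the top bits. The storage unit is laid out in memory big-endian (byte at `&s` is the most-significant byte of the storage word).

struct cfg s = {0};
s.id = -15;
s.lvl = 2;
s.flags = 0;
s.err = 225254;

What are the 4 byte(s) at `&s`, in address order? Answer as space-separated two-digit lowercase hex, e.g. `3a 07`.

88 43 6f e6

[27+:5] id=-15 & 0x1f = 0x11; word=0x88000000
[21+:6] lvl=2 & 0x3f = 0x2; word=0x88400000
[19+:2] flags=0 & 0x3 = 0x0; word=0x88400000
[0+:19] err=225254 & 0x7ffff = 0x36fe6; word=0x88436fe6
word = 0x88436fe6 → big-endian bytes:
  [0]=0x88  [1]=0x43  [2]=0x6f  [3]=0xe6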